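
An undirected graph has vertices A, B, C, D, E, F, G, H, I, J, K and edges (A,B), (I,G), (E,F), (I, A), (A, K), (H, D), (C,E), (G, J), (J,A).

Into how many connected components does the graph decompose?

From A: component {A, B, G, I, J, K}.
From C: component {C, E, F}.
From D: component {D, H}.
That's 3 components.

3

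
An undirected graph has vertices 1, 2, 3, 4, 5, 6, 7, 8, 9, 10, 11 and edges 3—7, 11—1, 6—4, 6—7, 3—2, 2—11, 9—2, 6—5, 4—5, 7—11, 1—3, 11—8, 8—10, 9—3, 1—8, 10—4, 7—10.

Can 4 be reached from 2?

Explore from 2.
Distance 1: reach 3, 9, 11.
Distance 2: reach 1, 7, 8.
Distance 3: reach 6, 10.
Distance 4: reach 4, 5.
Found 4.

Yes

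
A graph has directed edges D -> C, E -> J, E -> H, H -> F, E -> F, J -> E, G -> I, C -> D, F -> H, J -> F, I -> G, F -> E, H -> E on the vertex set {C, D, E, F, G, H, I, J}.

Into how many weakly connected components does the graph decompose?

3

From C: component {C, D}.
From E: component {E, F, H, J}.
From G: component {G, I}.
That's 3 components.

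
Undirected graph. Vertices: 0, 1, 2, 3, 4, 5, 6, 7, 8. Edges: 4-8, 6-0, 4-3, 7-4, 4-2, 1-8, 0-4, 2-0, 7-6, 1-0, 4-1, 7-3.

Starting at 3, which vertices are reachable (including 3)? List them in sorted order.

Start at 3.
Its neighbours: 4, 7.
Then their neighbours: 0, 1, 2, 6, 8.
Nothing further is reachable.

0, 1, 2, 3, 4, 6, 7, 8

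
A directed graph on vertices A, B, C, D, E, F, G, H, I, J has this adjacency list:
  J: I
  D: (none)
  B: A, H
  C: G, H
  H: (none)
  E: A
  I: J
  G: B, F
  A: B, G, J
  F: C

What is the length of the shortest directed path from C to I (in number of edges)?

5

Distance 0: C.
Distance 1: G, H.
Distance 2: B, F.
Distance 3: A.
Distance 4: J.
Distance 5: I — contains I.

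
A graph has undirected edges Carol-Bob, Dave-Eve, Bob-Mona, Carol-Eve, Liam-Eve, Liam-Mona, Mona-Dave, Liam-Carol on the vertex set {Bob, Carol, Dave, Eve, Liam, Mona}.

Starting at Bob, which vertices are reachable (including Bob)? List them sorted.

Bob, Carol, Dave, Eve, Liam, Mona

Start at Bob.
Its neighbours: Carol, Mona.
Then their neighbours: Dave, Eve, Liam.
Every vertex is now reached.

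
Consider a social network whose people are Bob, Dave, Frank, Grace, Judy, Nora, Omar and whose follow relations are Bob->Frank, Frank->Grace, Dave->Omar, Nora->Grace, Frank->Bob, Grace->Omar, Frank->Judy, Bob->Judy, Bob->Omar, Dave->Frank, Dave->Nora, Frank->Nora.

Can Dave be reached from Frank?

Explore from Frank.
Distance 1: reach Bob, Grace, Judy, Nora.
Distance 2: reach Omar.
The search from Frank is exhausted; no directed path reaches Dave.

No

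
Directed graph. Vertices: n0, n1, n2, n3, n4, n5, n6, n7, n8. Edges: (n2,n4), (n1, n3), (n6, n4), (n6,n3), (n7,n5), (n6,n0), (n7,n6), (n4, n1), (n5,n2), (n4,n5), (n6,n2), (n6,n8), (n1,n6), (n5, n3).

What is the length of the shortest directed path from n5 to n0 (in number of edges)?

Distance 0: n5.
Distance 1: n2, n3.
Distance 2: n4.
Distance 3: n1.
Distance 4: n6.
Distance 5: n0, n8 — contains n0.

5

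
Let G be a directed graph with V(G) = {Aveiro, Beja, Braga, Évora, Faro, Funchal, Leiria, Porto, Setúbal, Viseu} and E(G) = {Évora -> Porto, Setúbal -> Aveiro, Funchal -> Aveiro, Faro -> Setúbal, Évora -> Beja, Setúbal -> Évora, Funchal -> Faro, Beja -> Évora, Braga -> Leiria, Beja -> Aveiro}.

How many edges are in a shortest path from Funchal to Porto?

Distance 0: Funchal.
Distance 1: Aveiro, Faro.
Distance 2: Setúbal.
Distance 3: Évora.
Distance 4: Beja, Porto — contains Porto.

4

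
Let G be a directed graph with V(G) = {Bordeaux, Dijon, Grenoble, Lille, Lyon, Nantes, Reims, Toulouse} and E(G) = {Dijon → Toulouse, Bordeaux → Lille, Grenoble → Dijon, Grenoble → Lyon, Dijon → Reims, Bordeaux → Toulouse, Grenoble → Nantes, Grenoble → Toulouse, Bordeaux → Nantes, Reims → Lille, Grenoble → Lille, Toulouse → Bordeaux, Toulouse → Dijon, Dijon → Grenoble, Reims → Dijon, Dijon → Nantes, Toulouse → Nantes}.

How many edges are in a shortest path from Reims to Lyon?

3

Distance 0: Reims.
Distance 1: Dijon, Lille.
Distance 2: Grenoble, Nantes, Toulouse.
Distance 3: Bordeaux, Lyon — contains Lyon.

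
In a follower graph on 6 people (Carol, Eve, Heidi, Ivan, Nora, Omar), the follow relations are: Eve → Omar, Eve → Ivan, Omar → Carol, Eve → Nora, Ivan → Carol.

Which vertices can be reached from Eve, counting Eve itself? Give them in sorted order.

Carol, Eve, Ivan, Nora, Omar

Start at Eve.
Its neighbours: Ivan, Nora, Omar.
Then their neighbours: Carol.
Nothing further is reachable.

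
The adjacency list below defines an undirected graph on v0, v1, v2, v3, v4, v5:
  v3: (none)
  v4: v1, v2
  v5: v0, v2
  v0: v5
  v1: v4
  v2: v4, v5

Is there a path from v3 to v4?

No

v3 has no edges, so nothing is reachable from it.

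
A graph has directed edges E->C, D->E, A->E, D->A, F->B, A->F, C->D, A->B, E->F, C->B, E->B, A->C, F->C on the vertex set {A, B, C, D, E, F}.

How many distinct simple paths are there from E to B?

E→B
E→C→B
E→C→D→A→B
E→C→D→A→F→B
E→F→B
E→F→C→B
E→F→C→D→A→B

7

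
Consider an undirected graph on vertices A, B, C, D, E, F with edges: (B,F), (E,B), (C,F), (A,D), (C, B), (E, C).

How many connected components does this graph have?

2

From A: component {A, D}.
From B: component {B, C, E, F}.
That's 2 components.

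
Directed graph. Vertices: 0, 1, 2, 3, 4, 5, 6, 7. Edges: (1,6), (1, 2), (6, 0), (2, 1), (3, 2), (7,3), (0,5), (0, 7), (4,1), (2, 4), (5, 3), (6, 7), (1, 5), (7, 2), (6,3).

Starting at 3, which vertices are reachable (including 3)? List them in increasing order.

Start at 3.
Its neighbours: 2.
Then their neighbours: 1, 4.
Then next layer: 5, 6.
Then next layer: 0, 7.
Every vertex is now reached.

0, 1, 2, 3, 4, 5, 6, 7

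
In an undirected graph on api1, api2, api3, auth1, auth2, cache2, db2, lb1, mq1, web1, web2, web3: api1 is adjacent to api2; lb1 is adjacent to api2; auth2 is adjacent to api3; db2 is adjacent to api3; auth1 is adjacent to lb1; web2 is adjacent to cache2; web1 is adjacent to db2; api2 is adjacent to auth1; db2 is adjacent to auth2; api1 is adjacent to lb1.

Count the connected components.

5

From api1: component {api1, api2, auth1, lb1}.
From api3: component {api3, auth2, db2, web1}.
From cache2: component {cache2, web2}.
From mq1: component {mq1}.
From web3: component {web3}.
That's 5 components.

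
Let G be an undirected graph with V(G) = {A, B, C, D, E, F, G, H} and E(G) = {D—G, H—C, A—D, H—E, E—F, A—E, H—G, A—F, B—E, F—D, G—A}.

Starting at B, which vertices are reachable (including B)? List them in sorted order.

Start at B.
Its neighbours: E.
Then their neighbours: A, F, H.
Then next layer: C, D, G.
Every vertex is now reached.

A, B, C, D, E, F, G, H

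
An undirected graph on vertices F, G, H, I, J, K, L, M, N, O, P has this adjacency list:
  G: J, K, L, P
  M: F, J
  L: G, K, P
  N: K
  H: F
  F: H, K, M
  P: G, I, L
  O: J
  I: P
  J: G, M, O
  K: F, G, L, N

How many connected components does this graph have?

1

From F: component {F, G, H, I, J, K, L, M, N, O, P}.
That's 1 component.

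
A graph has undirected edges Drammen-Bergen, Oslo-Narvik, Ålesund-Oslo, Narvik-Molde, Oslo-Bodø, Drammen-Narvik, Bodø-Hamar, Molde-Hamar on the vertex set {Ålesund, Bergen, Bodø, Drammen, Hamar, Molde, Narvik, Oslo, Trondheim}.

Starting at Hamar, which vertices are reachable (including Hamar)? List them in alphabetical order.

Ålesund, Bergen, Bodø, Drammen, Hamar, Molde, Narvik, Oslo

Start at Hamar.
Its neighbours: Bodø, Molde.
Then their neighbours: Narvik, Oslo.
Then next layer: Ålesund, Drammen.
Then next layer: Bergen.
Nothing further is reachable.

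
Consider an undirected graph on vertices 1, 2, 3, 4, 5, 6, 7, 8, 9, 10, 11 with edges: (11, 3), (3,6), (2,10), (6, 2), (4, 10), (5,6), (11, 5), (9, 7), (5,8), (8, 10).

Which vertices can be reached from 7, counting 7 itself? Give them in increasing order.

7, 9

Start at 7.
Its neighbours: 9.
Nothing further is reachable.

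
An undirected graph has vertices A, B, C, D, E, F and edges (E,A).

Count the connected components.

5

From A: component {A, E}.
From B: component {B}.
From C: component {C}.
From D: component {D}.
From F: component {F}.
That's 5 components.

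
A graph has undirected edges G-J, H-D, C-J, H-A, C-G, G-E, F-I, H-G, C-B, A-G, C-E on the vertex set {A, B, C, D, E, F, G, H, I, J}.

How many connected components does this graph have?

2

From A: component {A, B, C, D, E, G, H, J}.
From F: component {F, I}.
That's 2 components.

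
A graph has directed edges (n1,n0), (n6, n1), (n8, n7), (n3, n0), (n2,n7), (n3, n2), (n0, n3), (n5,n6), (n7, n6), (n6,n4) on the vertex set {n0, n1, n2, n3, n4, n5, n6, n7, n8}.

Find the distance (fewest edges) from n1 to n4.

Distance 0: n1.
Distance 1: n0.
Distance 2: n3.
Distance 3: n2.
Distance 4: n7.
Distance 5: n6.
Distance 6: n4 — contains n4.

6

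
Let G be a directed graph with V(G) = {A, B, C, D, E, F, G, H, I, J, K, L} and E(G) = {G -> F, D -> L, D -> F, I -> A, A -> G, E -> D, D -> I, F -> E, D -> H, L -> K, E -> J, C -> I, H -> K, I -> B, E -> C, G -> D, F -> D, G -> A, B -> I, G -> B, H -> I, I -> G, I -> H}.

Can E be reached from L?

No

Explore from L.
Distance 1: reach K.
The search from L is exhausted; no directed path reaches E.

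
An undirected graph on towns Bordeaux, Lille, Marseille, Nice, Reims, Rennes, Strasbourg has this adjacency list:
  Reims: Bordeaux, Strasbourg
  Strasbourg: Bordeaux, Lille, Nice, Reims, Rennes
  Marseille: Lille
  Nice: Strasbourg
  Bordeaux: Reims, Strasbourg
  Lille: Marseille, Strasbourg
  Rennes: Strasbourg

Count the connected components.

1

From Bordeaux: component {Bordeaux, Lille, Marseille, Nice, Reims, Rennes, Strasbourg}.
That's 1 component.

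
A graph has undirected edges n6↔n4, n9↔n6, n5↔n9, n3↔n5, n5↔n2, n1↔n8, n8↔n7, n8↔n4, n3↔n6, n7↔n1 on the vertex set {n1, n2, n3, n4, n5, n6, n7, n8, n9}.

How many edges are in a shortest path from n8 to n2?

5

Distance 0: n8.
Distance 1: n1, n4, n7.
Distance 2: n6.
Distance 3: n3, n9.
Distance 4: n5.
Distance 5: n2 — contains n2.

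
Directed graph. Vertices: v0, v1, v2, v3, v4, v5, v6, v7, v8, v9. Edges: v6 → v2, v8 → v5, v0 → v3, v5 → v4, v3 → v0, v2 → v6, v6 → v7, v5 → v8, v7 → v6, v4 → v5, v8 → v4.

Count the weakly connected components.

From v0: component {v0, v3}.
From v1: component {v1}.
From v2: component {v2, v6, v7}.
From v4: component {v4, v5, v8}.
From v9: component {v9}.
That's 5 components.

5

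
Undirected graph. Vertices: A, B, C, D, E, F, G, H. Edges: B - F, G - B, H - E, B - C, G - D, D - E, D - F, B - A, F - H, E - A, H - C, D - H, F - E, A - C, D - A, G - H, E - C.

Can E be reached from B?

Yes

Explore from B.
Distance 1: reach A, C, F, G.
Distance 2: reach D, E, H.
Found E.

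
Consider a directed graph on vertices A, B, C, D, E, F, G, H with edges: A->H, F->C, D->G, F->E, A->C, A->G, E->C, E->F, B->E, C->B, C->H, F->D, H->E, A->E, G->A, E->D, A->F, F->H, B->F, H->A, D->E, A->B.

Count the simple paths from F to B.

F→C→B
F→C→H→A→B
F→C→H→E→D→G→A→B
F→D→E→C→B
F→D→E→C→H→A→B
F→D→G→A→B
F→D→G→A→C→B
F→D→G→A→E→C→B
... and 11 more.

19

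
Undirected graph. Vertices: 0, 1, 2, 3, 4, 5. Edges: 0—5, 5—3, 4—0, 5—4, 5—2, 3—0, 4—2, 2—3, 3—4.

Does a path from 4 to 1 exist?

Explore from 4.
Distance 1: reach 0, 2, 3, 5.
The search is exhausted without reaching 1; it lies in a different component.

No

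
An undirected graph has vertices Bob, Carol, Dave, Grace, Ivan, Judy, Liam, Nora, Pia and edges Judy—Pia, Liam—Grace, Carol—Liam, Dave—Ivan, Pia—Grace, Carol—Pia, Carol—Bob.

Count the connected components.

3

From Bob: component {Bob, Carol, Grace, Judy, Liam, Pia}.
From Dave: component {Dave, Ivan}.
From Nora: component {Nora}.
That's 3 components.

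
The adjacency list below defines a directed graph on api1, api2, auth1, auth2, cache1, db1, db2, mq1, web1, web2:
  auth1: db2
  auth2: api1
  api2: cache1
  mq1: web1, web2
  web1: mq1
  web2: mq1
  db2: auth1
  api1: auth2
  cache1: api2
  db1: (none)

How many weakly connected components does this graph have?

5

From api1: component {api1, auth2}.
From api2: component {api2, cache1}.
From auth1: component {auth1, db2}.
From db1: component {db1}.
From mq1: component {mq1, web1, web2}.
That's 5 components.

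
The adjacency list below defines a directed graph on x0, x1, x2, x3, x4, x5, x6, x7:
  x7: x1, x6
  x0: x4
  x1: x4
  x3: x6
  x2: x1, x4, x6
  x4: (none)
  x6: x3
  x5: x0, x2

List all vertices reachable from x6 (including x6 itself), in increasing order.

Start at x6.
Its neighbours: x3.
Nothing further is reachable.

x3, x6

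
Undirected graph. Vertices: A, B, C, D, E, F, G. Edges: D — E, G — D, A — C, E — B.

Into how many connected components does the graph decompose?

From A: component {A, C}.
From B: component {B, D, E, G}.
From F: component {F}.
That's 3 components.

3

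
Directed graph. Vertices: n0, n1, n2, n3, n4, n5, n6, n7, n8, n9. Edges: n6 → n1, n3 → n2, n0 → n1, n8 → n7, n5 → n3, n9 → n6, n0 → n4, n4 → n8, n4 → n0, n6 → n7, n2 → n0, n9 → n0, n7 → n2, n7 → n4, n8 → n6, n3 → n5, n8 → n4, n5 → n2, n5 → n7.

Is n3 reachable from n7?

No

Explore from n7.
Distance 1: reach n2, n4.
Distance 2: reach n0, n8.
Distance 3: reach n1, n6.
The search from n7 is exhausted; no directed path reaches n3.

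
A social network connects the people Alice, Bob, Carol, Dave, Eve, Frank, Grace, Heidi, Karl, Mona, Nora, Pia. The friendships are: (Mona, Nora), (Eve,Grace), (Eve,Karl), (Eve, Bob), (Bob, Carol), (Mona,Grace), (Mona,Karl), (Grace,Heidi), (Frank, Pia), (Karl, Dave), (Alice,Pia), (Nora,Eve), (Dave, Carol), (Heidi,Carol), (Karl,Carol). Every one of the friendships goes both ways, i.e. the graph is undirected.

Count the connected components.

2

From Alice: component {Alice, Frank, Pia}.
From Bob: component {Bob, Carol, Dave, Eve, Grace, Heidi, Karl, Mona, Nora}.
That's 2 components.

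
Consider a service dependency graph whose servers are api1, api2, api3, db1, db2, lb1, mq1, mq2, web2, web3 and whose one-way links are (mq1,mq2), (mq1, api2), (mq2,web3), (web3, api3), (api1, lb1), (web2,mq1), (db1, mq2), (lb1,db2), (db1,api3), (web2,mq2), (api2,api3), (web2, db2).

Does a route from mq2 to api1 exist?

No

Explore from mq2.
Distance 1: reach web3.
Distance 2: reach api3.
The search from mq2 is exhausted; no directed path reaches api1.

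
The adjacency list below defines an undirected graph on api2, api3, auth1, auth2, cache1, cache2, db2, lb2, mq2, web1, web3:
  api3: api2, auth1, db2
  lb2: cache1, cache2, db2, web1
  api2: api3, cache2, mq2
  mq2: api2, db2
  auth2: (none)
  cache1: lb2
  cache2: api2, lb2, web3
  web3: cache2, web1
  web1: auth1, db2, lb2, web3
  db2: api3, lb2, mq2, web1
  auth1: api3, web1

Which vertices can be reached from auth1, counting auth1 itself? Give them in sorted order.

api2, api3, auth1, cache1, cache2, db2, lb2, mq2, web1, web3

Start at auth1.
Its neighbours: api3, web1.
Then their neighbours: api2, db2, lb2, web3.
Then next layer: cache1, cache2, mq2.
Nothing further is reachable.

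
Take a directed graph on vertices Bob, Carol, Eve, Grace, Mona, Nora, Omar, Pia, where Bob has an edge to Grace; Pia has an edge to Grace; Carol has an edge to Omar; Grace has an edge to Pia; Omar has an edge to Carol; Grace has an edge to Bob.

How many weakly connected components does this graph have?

From Bob: component {Bob, Grace, Pia}.
From Carol: component {Carol, Omar}.
From Eve: component {Eve}.
From Mona: component {Mona}.
From Nora: component {Nora}.
That's 5 components.

5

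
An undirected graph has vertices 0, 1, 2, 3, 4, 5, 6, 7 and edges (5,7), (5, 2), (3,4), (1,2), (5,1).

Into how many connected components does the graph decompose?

From 0: component {0}.
From 1: component {1, 2, 5, 7}.
From 3: component {3, 4}.
From 6: component {6}.
That's 4 components.

4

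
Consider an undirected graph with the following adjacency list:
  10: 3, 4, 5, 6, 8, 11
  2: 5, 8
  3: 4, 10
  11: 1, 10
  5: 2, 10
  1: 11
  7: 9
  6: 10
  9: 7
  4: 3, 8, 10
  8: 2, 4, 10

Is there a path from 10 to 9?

Explore from 10.
Distance 1: reach 3, 4, 5, 6, 8, 11.
Distance 2: reach 1, 2.
The search is exhausted without reaching 9; it lies in a different component.

No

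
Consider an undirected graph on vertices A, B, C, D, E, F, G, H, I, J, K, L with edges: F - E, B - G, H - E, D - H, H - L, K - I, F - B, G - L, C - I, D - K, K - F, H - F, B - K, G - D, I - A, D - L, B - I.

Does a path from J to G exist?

No

J has no edges, so nothing is reachable from it.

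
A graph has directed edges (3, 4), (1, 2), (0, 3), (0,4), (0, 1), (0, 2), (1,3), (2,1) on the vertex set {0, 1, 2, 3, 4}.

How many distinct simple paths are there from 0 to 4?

0→1→3→4
0→2→1→3→4
0→3→4
0→4

4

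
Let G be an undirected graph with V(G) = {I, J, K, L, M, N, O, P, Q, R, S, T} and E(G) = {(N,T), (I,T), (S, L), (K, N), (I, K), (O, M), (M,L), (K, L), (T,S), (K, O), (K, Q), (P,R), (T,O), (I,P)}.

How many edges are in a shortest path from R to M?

5

Distance 0: R.
Distance 1: P.
Distance 2: I.
Distance 3: K, T.
Distance 4: L, N, O, Q, S.
Distance 5: M — contains M.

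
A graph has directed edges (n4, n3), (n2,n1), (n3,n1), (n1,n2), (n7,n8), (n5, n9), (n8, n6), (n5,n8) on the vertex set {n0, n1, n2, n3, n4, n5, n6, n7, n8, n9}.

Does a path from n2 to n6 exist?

Explore from n2.
Distance 1: reach n1.
The search from n2 is exhausted; no directed path reaches n6.

No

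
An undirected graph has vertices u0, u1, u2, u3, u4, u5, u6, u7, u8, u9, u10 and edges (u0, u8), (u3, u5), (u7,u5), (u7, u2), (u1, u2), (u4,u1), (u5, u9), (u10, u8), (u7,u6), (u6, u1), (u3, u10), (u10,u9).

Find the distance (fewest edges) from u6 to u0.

Distance 0: u6.
Distance 1: u1, u7.
Distance 2: u2, u4, u5.
Distance 3: u3, u9.
Distance 4: u10.
Distance 5: u8.
Distance 6: u0 — contains u0.

6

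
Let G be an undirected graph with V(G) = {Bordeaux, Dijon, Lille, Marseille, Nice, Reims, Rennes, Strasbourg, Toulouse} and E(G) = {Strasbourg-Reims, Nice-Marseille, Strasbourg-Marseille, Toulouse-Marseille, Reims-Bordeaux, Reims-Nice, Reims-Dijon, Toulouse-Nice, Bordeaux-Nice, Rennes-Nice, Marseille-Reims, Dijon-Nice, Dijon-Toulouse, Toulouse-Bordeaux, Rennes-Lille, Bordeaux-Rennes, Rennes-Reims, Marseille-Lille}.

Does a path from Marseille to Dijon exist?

Yes

Explore from Marseille.
Distance 1: reach Lille, Nice, Reims, Strasbourg, Toulouse.
Distance 2: reach Bordeaux, Dijon, Rennes.
Found Dijon.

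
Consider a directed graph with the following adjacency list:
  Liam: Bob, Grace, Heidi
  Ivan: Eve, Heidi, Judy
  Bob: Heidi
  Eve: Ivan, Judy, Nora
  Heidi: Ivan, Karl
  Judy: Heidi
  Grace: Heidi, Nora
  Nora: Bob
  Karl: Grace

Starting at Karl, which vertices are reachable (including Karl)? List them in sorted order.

Start at Karl.
Its neighbours: Grace.
Then their neighbours: Heidi, Nora.
Then next layer: Bob, Ivan.
Then next layer: Eve, Judy.
Nothing further is reachable.

Bob, Eve, Grace, Heidi, Ivan, Judy, Karl, Nora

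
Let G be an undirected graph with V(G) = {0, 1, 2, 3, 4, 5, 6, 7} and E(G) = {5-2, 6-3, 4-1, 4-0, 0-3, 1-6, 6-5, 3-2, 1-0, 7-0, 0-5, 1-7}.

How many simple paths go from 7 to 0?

7

7–0
7–1–0
7–1–4–0
7–1–6–3–0
7–1–6–3–2–5–0
7–1–6–5–0
7–1–6–5–2–3–0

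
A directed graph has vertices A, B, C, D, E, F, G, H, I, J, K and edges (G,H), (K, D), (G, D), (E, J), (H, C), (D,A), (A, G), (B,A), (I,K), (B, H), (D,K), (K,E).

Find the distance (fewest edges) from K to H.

Distance 0: K.
Distance 1: D, E.
Distance 2: A, J.
Distance 3: G.
Distance 4: H — contains H.

4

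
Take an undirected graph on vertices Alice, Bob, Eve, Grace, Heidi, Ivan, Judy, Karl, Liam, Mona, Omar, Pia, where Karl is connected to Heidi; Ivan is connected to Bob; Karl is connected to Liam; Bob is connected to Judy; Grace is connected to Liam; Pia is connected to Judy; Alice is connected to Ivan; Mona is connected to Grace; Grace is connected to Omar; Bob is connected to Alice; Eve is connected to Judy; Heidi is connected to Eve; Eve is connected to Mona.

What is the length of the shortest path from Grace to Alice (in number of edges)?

Distance 0: Grace.
Distance 1: Liam, Mona, Omar.
Distance 2: Eve, Karl.
Distance 3: Heidi, Judy.
Distance 4: Bob, Pia.
Distance 5: Alice, Ivan — contains Alice.

5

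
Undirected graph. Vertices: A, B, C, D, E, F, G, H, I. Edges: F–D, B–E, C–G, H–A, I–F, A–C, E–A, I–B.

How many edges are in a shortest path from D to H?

6

Distance 0: D.
Distance 1: F.
Distance 2: I.
Distance 3: B.
Distance 4: E.
Distance 5: A.
Distance 6: C, H — contains H.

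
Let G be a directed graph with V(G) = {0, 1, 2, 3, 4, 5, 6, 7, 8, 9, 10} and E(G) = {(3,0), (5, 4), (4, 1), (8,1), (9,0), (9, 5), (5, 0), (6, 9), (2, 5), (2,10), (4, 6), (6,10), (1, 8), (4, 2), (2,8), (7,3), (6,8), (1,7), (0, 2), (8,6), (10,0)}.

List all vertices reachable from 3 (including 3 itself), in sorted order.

0, 1, 2, 3, 4, 5, 6, 7, 8, 9, 10

Start at 3.
Its neighbours: 0.
Then their neighbours: 2.
Then next layer: 5, 8, 10.
Then next layer: 1, 4, 6.
Then next layer: 7, 9.
Every vertex is now reached.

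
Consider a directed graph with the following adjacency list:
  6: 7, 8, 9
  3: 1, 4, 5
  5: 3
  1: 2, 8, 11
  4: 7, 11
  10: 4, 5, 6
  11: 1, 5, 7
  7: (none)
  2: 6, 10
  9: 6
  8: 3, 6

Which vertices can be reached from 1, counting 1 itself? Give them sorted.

1, 2, 3, 4, 5, 6, 7, 8, 9, 10, 11

Start at 1.
Its neighbours: 2, 8, 11.
Then their neighbours: 3, 5, 6, 7, 10.
Then next layer: 4, 9.
Every vertex is now reached.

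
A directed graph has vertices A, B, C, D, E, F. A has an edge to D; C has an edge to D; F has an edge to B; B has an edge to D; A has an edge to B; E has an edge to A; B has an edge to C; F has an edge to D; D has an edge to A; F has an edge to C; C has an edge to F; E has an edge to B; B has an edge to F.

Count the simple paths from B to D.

B→C→D
B→C→F→D
B→D
B→F→C→D
B→F→D

5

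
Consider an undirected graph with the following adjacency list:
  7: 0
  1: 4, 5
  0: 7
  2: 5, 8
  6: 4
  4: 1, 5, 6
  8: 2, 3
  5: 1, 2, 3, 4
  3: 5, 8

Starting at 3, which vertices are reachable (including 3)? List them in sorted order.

Start at 3.
Its neighbours: 5, 8.
Then their neighbours: 1, 2, 4.
Then next layer: 6.
Nothing further is reachable.

1, 2, 3, 4, 5, 6, 8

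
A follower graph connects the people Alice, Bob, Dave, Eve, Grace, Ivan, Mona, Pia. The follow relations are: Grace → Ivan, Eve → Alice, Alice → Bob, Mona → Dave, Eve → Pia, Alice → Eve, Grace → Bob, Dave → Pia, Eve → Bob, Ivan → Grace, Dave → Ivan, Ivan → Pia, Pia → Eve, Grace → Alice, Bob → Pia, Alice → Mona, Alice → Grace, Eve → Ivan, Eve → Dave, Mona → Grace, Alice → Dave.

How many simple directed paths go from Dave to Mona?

5

Dave→Ivan→Grace→Alice→Mona
Dave→Ivan→Grace→Bob→Pia→Eve→Alice→Mona
Dave→Ivan→Pia→Eve→Alice→Mona
Dave→Pia→Eve→Alice→Mona
Dave→Pia→Eve→Ivan→Grace→Alice→Mona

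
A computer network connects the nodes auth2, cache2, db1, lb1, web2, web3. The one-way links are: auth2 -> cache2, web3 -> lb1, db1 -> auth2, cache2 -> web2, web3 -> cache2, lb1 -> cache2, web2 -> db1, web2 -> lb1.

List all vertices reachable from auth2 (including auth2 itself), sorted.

Start at auth2.
Its neighbours: cache2.
Then their neighbours: web2.
Then next layer: db1, lb1.
Nothing further is reachable.

auth2, cache2, db1, lb1, web2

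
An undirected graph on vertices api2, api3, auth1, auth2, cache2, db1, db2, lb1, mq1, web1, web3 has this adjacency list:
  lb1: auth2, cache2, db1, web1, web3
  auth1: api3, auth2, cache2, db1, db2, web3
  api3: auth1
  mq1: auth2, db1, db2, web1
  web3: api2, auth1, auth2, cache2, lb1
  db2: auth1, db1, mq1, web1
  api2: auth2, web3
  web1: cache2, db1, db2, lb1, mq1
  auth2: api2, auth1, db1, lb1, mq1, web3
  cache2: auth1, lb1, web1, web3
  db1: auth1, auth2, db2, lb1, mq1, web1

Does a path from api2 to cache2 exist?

Explore from api2.
Distance 1: reach auth2, web3.
Distance 2: reach auth1, cache2, db1, lb1, mq1.
Found cache2.

Yes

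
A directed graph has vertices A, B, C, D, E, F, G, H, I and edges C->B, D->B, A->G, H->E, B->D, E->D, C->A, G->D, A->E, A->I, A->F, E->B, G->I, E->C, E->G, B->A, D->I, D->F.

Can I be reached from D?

Explore from D.
Distance 1: reach B, F, I.
Found I.

Yes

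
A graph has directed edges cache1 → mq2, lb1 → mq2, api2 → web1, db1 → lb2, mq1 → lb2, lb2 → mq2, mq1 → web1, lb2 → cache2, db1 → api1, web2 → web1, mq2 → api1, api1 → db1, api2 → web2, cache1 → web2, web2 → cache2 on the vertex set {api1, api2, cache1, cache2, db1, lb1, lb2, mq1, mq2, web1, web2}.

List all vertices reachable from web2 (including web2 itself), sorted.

cache2, web1, web2

Start at web2.
Its neighbours: cache2, web1.
Nothing further is reachable.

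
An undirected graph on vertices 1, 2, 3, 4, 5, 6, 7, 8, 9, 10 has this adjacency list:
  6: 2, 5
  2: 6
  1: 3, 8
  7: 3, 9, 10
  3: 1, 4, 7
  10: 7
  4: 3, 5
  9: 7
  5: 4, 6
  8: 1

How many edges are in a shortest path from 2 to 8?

Distance 0: 2.
Distance 1: 6.
Distance 2: 5.
Distance 3: 4.
Distance 4: 3.
Distance 5: 1, 7.
Distance 6: 8, 9, 10 — contains 8.

6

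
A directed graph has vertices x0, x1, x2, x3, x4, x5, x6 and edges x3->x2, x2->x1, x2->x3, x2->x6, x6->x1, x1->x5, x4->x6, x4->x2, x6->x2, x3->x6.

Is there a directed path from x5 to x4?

No

x5 has no outgoing edges, so nothing is reachable from it.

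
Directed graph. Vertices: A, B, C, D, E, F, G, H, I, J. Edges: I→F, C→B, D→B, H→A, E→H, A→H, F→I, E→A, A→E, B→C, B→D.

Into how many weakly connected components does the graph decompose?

From A: component {A, E, H}.
From B: component {B, C, D}.
From F: component {F, I}.
From G: component {G}.
From J: component {J}.
That's 5 components.

5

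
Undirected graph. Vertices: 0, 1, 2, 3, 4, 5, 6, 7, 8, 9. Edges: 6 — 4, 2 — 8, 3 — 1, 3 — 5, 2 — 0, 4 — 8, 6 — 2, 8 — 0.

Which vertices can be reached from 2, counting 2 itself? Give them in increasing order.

0, 2, 4, 6, 8

Start at 2.
Its neighbours: 0, 6, 8.
Then their neighbours: 4.
Nothing further is reachable.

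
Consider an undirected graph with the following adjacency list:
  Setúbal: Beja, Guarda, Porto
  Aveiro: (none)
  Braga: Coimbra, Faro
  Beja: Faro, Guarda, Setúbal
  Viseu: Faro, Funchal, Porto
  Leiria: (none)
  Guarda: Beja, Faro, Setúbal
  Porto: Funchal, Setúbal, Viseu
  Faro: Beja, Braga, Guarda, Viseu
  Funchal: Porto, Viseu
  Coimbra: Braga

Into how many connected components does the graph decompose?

From Aveiro: component {Aveiro}.
From Beja: component {Beja, Braga, Coimbra, Faro, Funchal, Guarda, Porto, Setúbal, Viseu}.
From Leiria: component {Leiria}.
That's 3 components.

3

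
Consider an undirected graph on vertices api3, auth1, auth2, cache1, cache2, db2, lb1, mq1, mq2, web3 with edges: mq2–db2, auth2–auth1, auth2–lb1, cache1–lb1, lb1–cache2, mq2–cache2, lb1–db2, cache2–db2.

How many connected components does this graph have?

From api3: component {api3}.
From auth1: component {auth1, auth2, cache1, cache2, db2, lb1, mq2}.
From mq1: component {mq1}.
From web3: component {web3}.
That's 4 components.

4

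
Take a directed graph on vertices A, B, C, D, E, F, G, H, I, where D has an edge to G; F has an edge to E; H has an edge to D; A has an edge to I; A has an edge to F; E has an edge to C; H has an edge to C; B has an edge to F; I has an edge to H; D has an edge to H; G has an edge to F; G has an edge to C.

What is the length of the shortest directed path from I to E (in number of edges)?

5

Distance 0: I.
Distance 1: H.
Distance 2: C, D.
Distance 3: G.
Distance 4: F.
Distance 5: E — contains E.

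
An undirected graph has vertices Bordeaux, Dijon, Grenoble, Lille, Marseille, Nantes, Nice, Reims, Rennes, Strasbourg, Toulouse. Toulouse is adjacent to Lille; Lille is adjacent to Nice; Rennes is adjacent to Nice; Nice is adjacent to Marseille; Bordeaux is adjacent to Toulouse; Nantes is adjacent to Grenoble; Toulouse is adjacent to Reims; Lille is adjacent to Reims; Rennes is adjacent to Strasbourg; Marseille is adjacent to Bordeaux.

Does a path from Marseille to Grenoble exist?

Explore from Marseille.
Distance 1: reach Bordeaux, Nice.
Distance 2: reach Lille, Rennes, Toulouse.
Distance 3: reach Reims, Strasbourg.
The search is exhausted without reaching Grenoble; it lies in a different component.

No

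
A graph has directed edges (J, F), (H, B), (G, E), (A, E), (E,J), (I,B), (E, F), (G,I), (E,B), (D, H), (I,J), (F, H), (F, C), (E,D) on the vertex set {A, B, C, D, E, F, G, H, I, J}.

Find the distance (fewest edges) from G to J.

Distance 0: G.
Distance 1: E, I.
Distance 2: B, D, F, J — contains J.

2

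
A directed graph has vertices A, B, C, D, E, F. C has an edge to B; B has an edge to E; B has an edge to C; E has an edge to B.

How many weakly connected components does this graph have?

From A: component {A}.
From B: component {B, C, E}.
From D: component {D}.
From F: component {F}.
That's 4 components.

4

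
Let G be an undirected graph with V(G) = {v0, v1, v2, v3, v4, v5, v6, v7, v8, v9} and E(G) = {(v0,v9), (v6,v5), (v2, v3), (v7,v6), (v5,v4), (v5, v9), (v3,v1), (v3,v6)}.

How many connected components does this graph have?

2

From v0: component {v0, v1, v2, v3, v4, v5, v6, v7, v9}.
From v8: component {v8}.
That's 2 components.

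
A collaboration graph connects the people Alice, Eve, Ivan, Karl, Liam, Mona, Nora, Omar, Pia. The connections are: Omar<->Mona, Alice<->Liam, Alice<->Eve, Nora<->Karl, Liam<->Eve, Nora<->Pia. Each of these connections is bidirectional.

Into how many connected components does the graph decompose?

4

From Alice: component {Alice, Eve, Liam}.
From Ivan: component {Ivan}.
From Karl: component {Karl, Nora, Pia}.
From Mona: component {Mona, Omar}.
That's 4 components.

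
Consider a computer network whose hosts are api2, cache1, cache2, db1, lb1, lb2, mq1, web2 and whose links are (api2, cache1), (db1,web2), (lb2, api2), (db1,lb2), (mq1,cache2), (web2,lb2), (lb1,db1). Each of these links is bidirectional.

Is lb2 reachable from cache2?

No

Explore from cache2.
Distance 1: reach mq1.
The search is exhausted without reaching lb2; it lies in a different component.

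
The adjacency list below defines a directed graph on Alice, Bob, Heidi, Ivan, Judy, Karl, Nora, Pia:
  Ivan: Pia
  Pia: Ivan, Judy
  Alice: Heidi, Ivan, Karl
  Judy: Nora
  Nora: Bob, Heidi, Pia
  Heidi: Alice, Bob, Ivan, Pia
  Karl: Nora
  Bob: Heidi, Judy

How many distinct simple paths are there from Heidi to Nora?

Heidi→Alice→Ivan→Pia→Judy→Nora
Heidi→Alice→Karl→Nora
Heidi→Bob→Judy→Nora
Heidi→Ivan→Pia→Judy→Nora
Heidi→Pia→Judy→Nora

5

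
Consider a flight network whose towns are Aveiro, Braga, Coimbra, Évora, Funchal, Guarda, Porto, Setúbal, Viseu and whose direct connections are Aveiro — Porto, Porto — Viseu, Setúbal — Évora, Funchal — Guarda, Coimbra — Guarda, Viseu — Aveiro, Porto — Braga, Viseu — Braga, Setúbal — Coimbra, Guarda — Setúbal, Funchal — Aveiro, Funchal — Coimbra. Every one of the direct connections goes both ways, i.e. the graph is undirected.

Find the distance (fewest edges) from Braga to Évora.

6

Distance 0: Braga.
Distance 1: Porto, Viseu.
Distance 2: Aveiro.
Distance 3: Funchal.
Distance 4: Coimbra, Guarda.
Distance 5: Setúbal.
Distance 6: Évora — contains Évora.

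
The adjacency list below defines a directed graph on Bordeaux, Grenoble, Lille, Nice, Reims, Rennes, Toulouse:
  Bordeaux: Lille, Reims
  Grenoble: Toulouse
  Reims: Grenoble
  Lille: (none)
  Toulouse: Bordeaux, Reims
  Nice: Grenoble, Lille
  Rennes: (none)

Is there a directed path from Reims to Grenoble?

Explore from Reims.
Distance 1: reach Grenoble.
Found Grenoble.

Yes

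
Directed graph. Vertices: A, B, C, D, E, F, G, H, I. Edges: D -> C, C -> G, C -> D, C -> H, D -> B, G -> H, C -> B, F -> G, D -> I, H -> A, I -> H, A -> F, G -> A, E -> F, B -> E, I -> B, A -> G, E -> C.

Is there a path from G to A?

Explore from G.
Distance 1: reach A, H.
Found A.

Yes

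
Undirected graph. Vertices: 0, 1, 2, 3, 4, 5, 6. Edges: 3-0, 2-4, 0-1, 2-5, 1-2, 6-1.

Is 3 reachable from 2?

Yes

Explore from 2.
Distance 1: reach 1, 4, 5.
Distance 2: reach 0, 6.
Distance 3: reach 3.
Found 3.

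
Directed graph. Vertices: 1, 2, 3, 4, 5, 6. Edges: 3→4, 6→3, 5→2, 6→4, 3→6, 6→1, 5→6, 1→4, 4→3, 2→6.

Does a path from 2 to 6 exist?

Yes

Explore from 2.
Distance 1: reach 6.
Found 6.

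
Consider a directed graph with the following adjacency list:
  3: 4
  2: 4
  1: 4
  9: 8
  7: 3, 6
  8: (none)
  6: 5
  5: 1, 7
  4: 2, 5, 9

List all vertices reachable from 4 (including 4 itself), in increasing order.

Start at 4.
Its neighbours: 2, 5, 9.
Then their neighbours: 1, 7, 8.
Then next layer: 3, 6.
Every vertex is now reached.

1, 2, 3, 4, 5, 6, 7, 8, 9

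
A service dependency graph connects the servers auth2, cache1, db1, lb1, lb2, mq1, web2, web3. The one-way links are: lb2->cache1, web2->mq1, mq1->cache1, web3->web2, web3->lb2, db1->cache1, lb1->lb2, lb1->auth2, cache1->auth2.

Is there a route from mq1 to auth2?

Yes

Explore from mq1.
Distance 1: reach cache1.
Distance 2: reach auth2.
Found auth2.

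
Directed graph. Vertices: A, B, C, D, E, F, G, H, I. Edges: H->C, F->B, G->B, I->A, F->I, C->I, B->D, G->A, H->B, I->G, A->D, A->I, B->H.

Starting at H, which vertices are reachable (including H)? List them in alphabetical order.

A, B, C, D, G, H, I

Start at H.
Its neighbours: B, C.
Then their neighbours: D, I.
Then next layer: A, G.
Nothing further is reachable.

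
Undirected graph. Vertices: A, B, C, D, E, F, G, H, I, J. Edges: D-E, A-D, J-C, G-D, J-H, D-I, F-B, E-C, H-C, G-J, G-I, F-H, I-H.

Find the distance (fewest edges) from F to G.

Distance 0: F.
Distance 1: B, H.
Distance 2: C, I, J.
Distance 3: D, E, G — contains G.

3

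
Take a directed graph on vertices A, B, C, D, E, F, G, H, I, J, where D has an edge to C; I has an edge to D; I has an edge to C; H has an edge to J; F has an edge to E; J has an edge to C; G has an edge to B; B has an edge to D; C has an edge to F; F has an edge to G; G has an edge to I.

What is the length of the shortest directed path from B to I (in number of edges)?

5

Distance 0: B.
Distance 1: D.
Distance 2: C.
Distance 3: F.
Distance 4: E, G.
Distance 5: I — contains I.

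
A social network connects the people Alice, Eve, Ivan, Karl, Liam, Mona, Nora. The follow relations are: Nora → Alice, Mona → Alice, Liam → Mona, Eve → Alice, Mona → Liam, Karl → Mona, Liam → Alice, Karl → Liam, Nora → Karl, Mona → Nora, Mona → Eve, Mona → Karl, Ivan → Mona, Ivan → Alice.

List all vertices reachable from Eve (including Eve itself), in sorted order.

Alice, Eve

Start at Eve.
Its neighbours: Alice.
Nothing further is reachable.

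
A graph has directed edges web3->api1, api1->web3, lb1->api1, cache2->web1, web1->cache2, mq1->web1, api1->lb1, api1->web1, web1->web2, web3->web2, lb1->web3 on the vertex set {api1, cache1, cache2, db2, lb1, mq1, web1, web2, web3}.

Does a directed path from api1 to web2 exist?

Yes

Explore from api1.
Distance 1: reach lb1, web1, web3.
Distance 2: reach cache2, web2.
Found web2.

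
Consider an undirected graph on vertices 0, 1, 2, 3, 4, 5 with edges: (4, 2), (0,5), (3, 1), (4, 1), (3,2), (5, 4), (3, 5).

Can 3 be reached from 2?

Yes

Explore from 2.
Distance 1: reach 3, 4.
Found 3.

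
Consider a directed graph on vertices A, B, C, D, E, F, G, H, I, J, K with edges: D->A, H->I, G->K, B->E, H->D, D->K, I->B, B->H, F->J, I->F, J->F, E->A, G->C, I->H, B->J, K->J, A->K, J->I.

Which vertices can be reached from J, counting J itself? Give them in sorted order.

Start at J.
Its neighbours: F, I.
Then their neighbours: B, H.
Then next layer: D, E.
Then next layer: A, K.
Nothing further is reachable.

A, B, D, E, F, H, I, J, K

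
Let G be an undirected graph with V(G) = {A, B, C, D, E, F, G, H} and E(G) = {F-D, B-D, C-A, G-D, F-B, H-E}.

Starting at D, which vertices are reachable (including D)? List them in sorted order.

Start at D.
Its neighbours: B, F, G.
Nothing further is reachable.

B, D, F, G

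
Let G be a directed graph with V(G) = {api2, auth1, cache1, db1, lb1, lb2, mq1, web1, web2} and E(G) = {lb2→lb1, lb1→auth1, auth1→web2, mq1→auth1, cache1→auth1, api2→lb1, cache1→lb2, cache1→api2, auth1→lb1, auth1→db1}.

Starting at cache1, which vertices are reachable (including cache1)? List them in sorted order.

api2, auth1, cache1, db1, lb1, lb2, web2

Start at cache1.
Its neighbours: api2, auth1, lb2.
Then their neighbours: db1, lb1, web2.
Nothing further is reachable.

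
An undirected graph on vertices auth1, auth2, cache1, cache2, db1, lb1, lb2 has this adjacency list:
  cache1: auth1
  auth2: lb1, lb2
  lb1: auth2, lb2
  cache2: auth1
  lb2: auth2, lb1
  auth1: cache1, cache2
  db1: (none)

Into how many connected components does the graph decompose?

From auth1: component {auth1, cache1, cache2}.
From auth2: component {auth2, lb1, lb2}.
From db1: component {db1}.
That's 3 components.

3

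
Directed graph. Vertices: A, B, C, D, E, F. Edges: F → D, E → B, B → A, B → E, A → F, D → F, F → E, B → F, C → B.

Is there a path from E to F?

Explore from E.
Distance 1: reach B.
Distance 2: reach A, F.
Found F.

Yes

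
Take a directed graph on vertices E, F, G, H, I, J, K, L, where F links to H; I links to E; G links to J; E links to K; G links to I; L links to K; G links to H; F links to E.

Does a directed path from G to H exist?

Yes

Explore from G.
Distance 1: reach H, I, J.
Found H.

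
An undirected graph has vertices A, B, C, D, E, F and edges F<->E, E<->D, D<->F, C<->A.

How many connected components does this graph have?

From A: component {A, C}.
From B: component {B}.
From D: component {D, E, F}.
That's 3 components.

3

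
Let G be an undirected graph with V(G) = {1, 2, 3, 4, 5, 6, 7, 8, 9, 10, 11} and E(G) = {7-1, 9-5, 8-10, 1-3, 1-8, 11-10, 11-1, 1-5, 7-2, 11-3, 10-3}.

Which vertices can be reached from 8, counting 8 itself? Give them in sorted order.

1, 2, 3, 5, 7, 8, 9, 10, 11

Start at 8.
Its neighbours: 1, 10.
Then their neighbours: 3, 5, 7, 11.
Then next layer: 2, 9.
Nothing further is reachable.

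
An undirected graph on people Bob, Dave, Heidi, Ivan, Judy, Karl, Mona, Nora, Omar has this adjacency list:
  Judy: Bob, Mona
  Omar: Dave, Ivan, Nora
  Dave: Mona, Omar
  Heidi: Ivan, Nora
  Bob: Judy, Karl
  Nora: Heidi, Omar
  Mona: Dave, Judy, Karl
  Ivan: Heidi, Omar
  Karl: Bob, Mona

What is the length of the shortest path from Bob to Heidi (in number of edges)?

Distance 0: Bob.
Distance 1: Judy, Karl.
Distance 2: Mona.
Distance 3: Dave.
Distance 4: Omar.
Distance 5: Ivan, Nora.
Distance 6: Heidi — contains Heidi.

6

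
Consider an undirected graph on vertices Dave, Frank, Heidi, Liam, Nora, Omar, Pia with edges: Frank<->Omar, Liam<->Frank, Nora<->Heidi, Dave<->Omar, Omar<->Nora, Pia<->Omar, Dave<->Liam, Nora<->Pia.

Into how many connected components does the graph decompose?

From Dave: component {Dave, Frank, Heidi, Liam, Nora, Omar, Pia}.
That's 1 component.

1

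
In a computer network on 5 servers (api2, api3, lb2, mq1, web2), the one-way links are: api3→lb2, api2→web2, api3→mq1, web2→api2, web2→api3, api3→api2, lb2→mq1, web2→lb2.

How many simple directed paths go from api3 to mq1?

3

api3→api2→web2→lb2→mq1
api3→lb2→mq1
api3→mq1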